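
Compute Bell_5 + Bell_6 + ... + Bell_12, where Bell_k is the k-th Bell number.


Recall Bell_k counts set partitions of a k-set (with Bell_0 = 1 by convention).
Bell_5 through Bell_12: 52, 203, 877, 4140, 21147, 115975, 678570, 4213597
Sum = 52 + 203 + 877 + 4140 + 21147 + 115975 + 678570 + 4213597 = 5034561.

5034561


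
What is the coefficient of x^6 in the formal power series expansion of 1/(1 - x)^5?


The negative binomial / multiset identity is
1/(1 - x)^r = sum_{k>=0} C(k + r - 1, r - 1) x^k.
Here r = 5 and k = 6, so the coefficient is
C(6 + 4, 4) = C(10, 4)
= 210

210


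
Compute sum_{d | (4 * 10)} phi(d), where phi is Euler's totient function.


First, 4 * 10 = 40. One classical identity is sum_{d | n} phi(d) = n (each k in [1, n] has a unique gcd with n, and among the k's with gcd(k, n) = n/d there are phi(d) of them). So the sum equals 40. We also verify directly:
Divisors of 40: 1, 2, 4, 5, 8, 10, 20, 40.
phi values: 1, 1, 2, 4, 4, 4, 8, 16.
Sum = 40.

40


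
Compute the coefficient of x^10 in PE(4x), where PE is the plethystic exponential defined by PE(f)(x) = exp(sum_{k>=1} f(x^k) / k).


With f(x) = 4x, the exponent is sum_{k>=1} 4 x^k / k = 4 * (-ln(1 - x)). Exponentiating:
PE(4x) = exp(-4 ln(1 - x)) = 1/(1 - x)^4.
By the negative binomial expansion, [x^n] 1/(1 - x)^4 = C(n + 3, 3).
For n = 10: C(13, 3) = 286.

286


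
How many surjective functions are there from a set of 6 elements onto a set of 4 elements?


By inclusion-exclusion on which target elements are missed, the number of surjections from an n-set onto a k-set is
surj(n, k) = sum_{j=0}^{k} (-1)^j C(k, j) (k - j)^n.
Equivalently surj(n, k) = k! * S(n, k), where S(n, k) is the Stirling number of the second kind.
For n = 6, k = 4:
S(6, 4) = 65, so
surj = 4! * 65 = 24 * 65 = 1560.

1560


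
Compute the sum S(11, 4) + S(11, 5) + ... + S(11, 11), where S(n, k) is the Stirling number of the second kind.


By definition, S(n, k) counts partitions of an n-set into exactly k nonempty blocks.
Computing row n = 11 for k = 4..11:
S(11, k): 145750, 246730, 179487, 63987, 11880, 1155, 55, 1
Sum = 649045.

649045


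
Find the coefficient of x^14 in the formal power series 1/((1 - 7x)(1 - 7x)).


By partial fractions or Cauchy convolution:
The coefficient equals sum_{k=0}^{14} 7^k * 7^(14-k).
= 10173346092735

10173346092735


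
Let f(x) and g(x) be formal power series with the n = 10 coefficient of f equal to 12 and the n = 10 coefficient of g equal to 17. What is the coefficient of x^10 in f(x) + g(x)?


Addition of formal power series is termwise.
The coefficient of x^10 in f + g = 12 + 17
= 29

29


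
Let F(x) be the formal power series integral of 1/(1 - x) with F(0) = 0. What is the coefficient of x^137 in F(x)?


1/(1 - x) = sum_{k>=0} x^k. Integrating termwise and using F(0) = 0 gives
F(x) = sum_{k>=0} x^(k+1) / (k+1) = sum_{m>=1} x^m / m = -ln(1 - x).
So the coefficient of x^137 is 1/137 = 1/137.

1/137


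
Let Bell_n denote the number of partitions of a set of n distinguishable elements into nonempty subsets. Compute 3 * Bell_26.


Bell_26 can be computed from the Bell triangle or from Dobinski's identity Bell_n = (1/e) * sum_{k>=0} k^n / k!.
Computing Bell_26 = 49631246523618756274.
Then 3 * 49631246523618756274 = 148893739570856268822.

148893739570856268822


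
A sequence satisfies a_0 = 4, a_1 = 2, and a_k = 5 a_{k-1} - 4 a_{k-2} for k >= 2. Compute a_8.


The characteristic equation is t^2 - 5 t + 4 = 0, with roots r_1 = 4 and r_2 = 1 (so c_1 = r_1 + r_2, c_2 = -r_1 r_2 as required).
One can use the closed form a_n = A r_1^n + B r_2^n, but direct iteration is more reliable:
a_0 = 4, a_1 = 2, a_2 = -6, a_3 = -38, a_4 = -166, a_5 = -678, a_6 = -2726, a_7 = -10918, a_8 = -43686.
So a_8 = -43686.

-43686


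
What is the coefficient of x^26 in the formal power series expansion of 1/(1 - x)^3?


The negative binomial / multiset identity is
1/(1 - x)^r = sum_{k>=0} C(k + r - 1, r - 1) x^k.
Here r = 3 and k = 26, so the coefficient is
C(26 + 2, 2) = C(28, 2)
= 378

378


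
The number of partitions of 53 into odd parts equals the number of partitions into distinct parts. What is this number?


Computing partitions of 53 into odd parts (1, 3, 5, ...):
Using the generating function prod_{k>=0} 1/(1-x^(2k+1)),
the count is 5120

5120


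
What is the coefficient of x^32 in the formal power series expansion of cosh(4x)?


The Maclaurin series is cosh(t) = sum_{m>=0} t^(2m) / (2m)!, so substituting t = 4x, only even powers of x are nonzero, with coefficient of x^(2m) equal to 4^(2m) / (2m)!.
For x^32 the coefficient is 4^32/32! = 18446744073709551616/263130836933693530167218012160000000 = 8589934592/122529844256906551386796875.

8589934592/122529844256906551386796875


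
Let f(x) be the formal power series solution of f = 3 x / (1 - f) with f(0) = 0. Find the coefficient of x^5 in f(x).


Apply Lagrange inversion: f = 3 x * phi(f) with phi(t) = 1/(1 - t), so
[x^n] f = 3^n * (1/n) [t^(n-1)] phi(t)^n = 3^n * (1/n) [t^(n-1)] (1 - t)^(-n) = 3^n * (1/n) C(2n - 2, n - 1) = 3^n * C_{n-1}.
For n = 5: C_4 = C(8, 4) / 5 = 70/5 = 14.
With the 3^5 = 243 factor, the coefficient is 243 * 14 = 3402.

3402


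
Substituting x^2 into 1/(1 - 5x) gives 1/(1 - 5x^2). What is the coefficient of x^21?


Since 1/(1 - 5x^2) only has even powers of x,
the coefficient of x^21 (odd) is 0.

0


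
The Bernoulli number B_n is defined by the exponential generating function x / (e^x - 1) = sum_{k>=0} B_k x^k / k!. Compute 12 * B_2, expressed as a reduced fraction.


Bernoulli numbers can also be computed recursively via B_0 = 1 and sum_{j=0}^{m} C(m+1, j) B_j = 0 for m >= 1. Odd-index Bernoulli numbers vanish for k >= 3.
Computing B_2 = 1/6, so 12 * B_2 = 12 * 1/6 = 2.

2


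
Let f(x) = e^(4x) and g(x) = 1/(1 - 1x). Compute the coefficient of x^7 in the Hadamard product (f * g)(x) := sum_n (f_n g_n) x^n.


Expanding: f_k = 4^k/k! (from e^(4x)) and g_k = 1^k (from 1/(1 - 1x)). So the Hadamard coefficient (f * g)_k = 4^k 1^k / k! = (4)^k / k!.
For k = 7: 4^7/7! = 16384/5040 = 1024/315.

1024/315


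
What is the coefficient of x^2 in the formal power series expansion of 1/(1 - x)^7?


The expansion 1/(1 - x)^r = sum_{k>=0} C(k + r - 1, r - 1) x^k follows from the multiset / negative-binomial theorem (or from repeated differentiation of the geometric series).
For r = 7 and k = 2:
C(8, 6) = 40320 / (720 * 2) = 28.

28


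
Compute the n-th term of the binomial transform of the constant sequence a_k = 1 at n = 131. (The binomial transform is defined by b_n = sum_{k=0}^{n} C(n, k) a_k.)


With a_k = 1 for all k, b_n = sum_{k=0}^{n} C(n, k) = 2^n by the binomial theorem.
For n = 131: 2^131 = 2722258935367507707706996859454145691648.

2722258935367507707706996859454145691648


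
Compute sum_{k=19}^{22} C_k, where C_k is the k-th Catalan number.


C_19 through C_22: 1767263190, 6564120420, 24466267020, 91482563640
Sum = 1767263190 + 6564120420 + 24466267020 + 91482563640
= 124280214270

124280214270


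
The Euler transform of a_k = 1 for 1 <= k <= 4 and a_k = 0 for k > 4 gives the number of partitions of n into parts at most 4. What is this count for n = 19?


Partitions of 19 into parts at most 4:
Using generating function (1-x)^(-1)(1-x^2)^(-1)...(1-x^4)^(-1),
the coefficient of x^19 = 94

94


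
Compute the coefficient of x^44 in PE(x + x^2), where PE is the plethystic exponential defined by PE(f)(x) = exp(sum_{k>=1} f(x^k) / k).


With f(x) = x + x^2, the exponent is sum_{k>=1} (x^k + x^(2k)) / k = -ln(1 - x) - ln(1 - x^2). Exponentiating:
PE(x + x^2) = 1 / ((1 - x)(1 - x^2)).
This is the generating function for partitions of n into parts of size 1 or 2. The number of 2's can be any j in 0..22, and the rest are 1's, so
[x^44] = floor(44/2) + 1 = 23.

23


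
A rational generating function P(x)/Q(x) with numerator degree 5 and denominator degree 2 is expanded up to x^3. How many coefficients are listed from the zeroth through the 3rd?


Expanding up to x^3 gives the coefficients for x^0, x^1, ..., x^3.
That is 3 + 1 = 4 coefficients in total.

4


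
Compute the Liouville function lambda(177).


The Liouville function is lambda(k) = (-1)^Omega(k), where Omega(k) counts the prime factors of k with multiplicity.
Factoring: 177 = 3 * 59, so Omega(177) = 2.
lambda(177) = (-1)^2 = 1.

1


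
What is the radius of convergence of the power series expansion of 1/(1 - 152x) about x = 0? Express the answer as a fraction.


Expanding 1/(1 - 152x) = sum_{k>=0} 152^k x^k, the series converges when |152x| < 1, i.e., |x| < 1/152.
So the radius of convergence is 1/152 = 1/152.

1/152


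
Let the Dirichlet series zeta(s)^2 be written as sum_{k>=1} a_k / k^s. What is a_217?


The Dirichlet convolution of the constant function 1 with itself gives (1 * 1)(k) = sum_{d | k} 1 = d(k), the number of positive divisors of k.
Since zeta(s) = sum_{k>=1} 1/k^s, we have zeta(s)^2 = sum_{k>=1} d(k)/k^s, so a_k = d(k).
For k = 217: the divisors are 1, 7, 31, 217.
Count = 4.

4


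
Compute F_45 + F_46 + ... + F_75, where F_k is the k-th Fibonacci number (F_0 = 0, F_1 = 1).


Use the identity sum_{k=0}^{N} F_k = F_{N+2} - 1 (which follows from F_{k+2} - F_{k+1} = F_k). Then
sum_{k=45}^{75} F_k = (F_{77} - 1) - (F_{46} - 1) = F_{77} - F_{46}.
Computing: F_{77} = 5527939700884757, F_{46} = 1836311903, so
Sum = 5527939700884757 - 1836311903 = 5527937864572854.

5527937864572854


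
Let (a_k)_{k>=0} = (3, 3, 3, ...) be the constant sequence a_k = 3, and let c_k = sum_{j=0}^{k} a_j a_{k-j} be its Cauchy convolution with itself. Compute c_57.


Since a_j = 3 for all j >= 0, the convolution sum becomes
c_k = sum_{j=0}^{k} 3 * 3 = 9 * (k + 1).
Equivalently, the generating function of (a_k) is 3/(1 - x) and its square is 9/(1 - x)^2 = sum_{k>=0} 9(k + 1) x^k.
For k = 57: 9 * 58 = 522.

522


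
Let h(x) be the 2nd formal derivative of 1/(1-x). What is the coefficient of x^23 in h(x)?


Differentiating 2 times: d^2/dx^2 [1/(1-x)] = 2!/(1-x)^3.
The expansion 1/(1-x)^3 = sum_{k>=0} C(k+2, 2) x^k, so the coefficient of x^n in 2!/(1-x)^3 is 2! * C(n+2, 2).
For n = 23: 2 * C(25, 2) = 2 * 300 = 600

600


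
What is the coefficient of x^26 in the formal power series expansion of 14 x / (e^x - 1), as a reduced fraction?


The exponential generating function for Bernoulli numbers is
x / (e^x - 1) = sum_{k>=0} B_k x^k / k!.
So the coefficient of x^26 in 14 x / (e^x - 1) is 14 B_26 / 26!.
Computing: B_26 = 8553103/6, 26! = 403291461126605635584000000, giving
14 * 8553103/6 / 403291461126605635584000000 = 657931/13295322894283702272000000.

657931/13295322894283702272000000


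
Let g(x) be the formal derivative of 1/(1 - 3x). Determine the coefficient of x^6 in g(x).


Differentiate termwise: d/dx sum_{k>=0} 3^k x^k = sum_{k>=1} k 3^k x^(k-1) = sum_{j>=0} (j+1) 3^(j+1) x^j.
Equivalently, d/dx [1/(1 - 3x)] = 3/(1 - 3x)^2.
For j = 6: 7 * 3^7 = 7 * 2187 = 15309.

15309


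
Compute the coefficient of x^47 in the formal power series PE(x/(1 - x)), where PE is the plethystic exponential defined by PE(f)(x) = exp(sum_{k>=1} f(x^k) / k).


For f(x) = x/(1 - x) we have
sum_{k>=1} f(x^k) / k = sum_{k>=1} (1/k) * x^k / (1 - x^k) = sum_{k, m >= 1} x^(k m) / k,
which after exponentiating simplifies to
PE(x/(1 - x)) = prod_{k>=1} 1 / (1 - x^k).
This is the generating function for the partition function p(n), so the coefficient of x^47 is p(47).
Computing p(47) by dynamic programming over parts 1, 2, ..., 47: p(47) = 124754.

124754


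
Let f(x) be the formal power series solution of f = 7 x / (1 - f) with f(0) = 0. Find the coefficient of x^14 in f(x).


Apply Lagrange inversion: f = 7 x * phi(f) with phi(t) = 1/(1 - t), so
[x^n] f = 7^n * (1/n) [t^(n-1)] phi(t)^n = 7^n * (1/n) [t^(n-1)] (1 - t)^(-n) = 7^n * (1/n) C(2n - 2, n - 1) = 7^n * C_{n-1}.
For n = 14: C_13 = C(26, 13) / 14 = 10400600/14 = 742900.
With the 7^14 = 678223072849 factor, the coefficient is 678223072849 * 742900 = 503851920819522100.

503851920819522100


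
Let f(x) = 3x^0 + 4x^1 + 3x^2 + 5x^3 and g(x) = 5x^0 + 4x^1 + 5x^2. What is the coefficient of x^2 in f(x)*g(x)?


Cauchy product at x^2:
3*5 + 4*4 + 3*5
= 46

46


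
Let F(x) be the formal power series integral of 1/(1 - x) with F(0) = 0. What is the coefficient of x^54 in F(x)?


1/(1 - x) = sum_{k>=0} x^k. Integrating termwise and using F(0) = 0 gives
F(x) = sum_{k>=0} x^(k+1) / (k+1) = sum_{m>=1} x^m / m = -ln(1 - x).
So the coefficient of x^54 is 1/54 = 1/54.

1/54


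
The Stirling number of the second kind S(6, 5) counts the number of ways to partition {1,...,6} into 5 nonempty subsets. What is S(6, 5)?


Using the explicit formula S(n,k) = (1/k!) sum_{j=0}^{k} (-1)^(k-j) C(k,j) j^n:
S(6, 5) = 15
Equivalently, S(n,k) is n! times the coefficient of x^n in the EGF (e^x - 1)^k / k!.

15


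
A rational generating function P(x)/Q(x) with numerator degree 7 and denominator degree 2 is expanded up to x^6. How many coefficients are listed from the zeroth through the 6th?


Expanding up to x^6 gives the coefficients for x^0, x^1, ..., x^6.
That is 6 + 1 = 7 coefficients in total.

7


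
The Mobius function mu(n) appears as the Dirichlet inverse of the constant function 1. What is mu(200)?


200 has a squared prime factor, so mu(200) = 0.
Factorization reveals a repeated prime.

0


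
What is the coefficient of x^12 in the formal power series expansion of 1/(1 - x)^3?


The expansion 1/(1 - x)^r = sum_{k>=0} C(k + r - 1, r - 1) x^k follows from the multiset / negative-binomial theorem (or from repeated differentiation of the geometric series).
For r = 3 and k = 12:
C(14, 2) = 87178291200 / (2 * 479001600) = 91.

91


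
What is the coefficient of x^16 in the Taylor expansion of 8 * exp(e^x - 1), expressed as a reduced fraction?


exp(e^x - 1) = sum_{k>=0} Bell_k x^k / k!, where Bell_k is the k-th Bell number.
So the coefficient of x^16 is 8 * Bell_16 / 16!.
Computing: Bell_16 = 10480142147 and 16! = 20922789888000, giving
8 * 10480142147/20922789888000 = 10480142147/2615348736000.

10480142147/2615348736000


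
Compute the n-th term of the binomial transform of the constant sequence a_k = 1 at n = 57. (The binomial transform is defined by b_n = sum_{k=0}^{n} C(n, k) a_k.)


With a_k = 1 for all k, b_n = sum_{k=0}^{n} C(n, k) = 2^n by the binomial theorem.
For n = 57: 2^57 = 144115188075855872.

144115188075855872


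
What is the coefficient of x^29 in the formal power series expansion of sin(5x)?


The Maclaurin series is sin(t) = sum_{k>=0} (-1)^k t^(2k+1) / (2k+1)!, so substituting t = 5x, only odd powers of x are nonzero, with coefficient of x^(2k+1) equal to (-1)^k 5^(2k+1) / (2k+1)!.
Write 29 = 2*14 + 1, giving the coefficient (-1)^14 * 5^29 / 29! = 186264514923095703125/8841761993739701954543616000000 = 11920928955078125/565872767599340925090791424.

11920928955078125/565872767599340925090791424


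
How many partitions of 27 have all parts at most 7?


Using the generating function (1-x)^(-1)(1-x^2)^(-1)...(1-x^7)^(-1),
the coefficient of x^27 counts these restricted partitions.
Result = 1175

1175


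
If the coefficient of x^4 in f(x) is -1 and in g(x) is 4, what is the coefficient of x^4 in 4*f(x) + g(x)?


Scalar multiplication scales coefficients: 4 * -1 = -4.
Then add the g coefficient: -4 + 4
= 0

0


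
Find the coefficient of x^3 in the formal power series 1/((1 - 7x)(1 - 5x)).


By partial fractions or Cauchy convolution:
The coefficient equals sum_{k=0}^{3} 7^k * 5^(3-k).
= 888

888


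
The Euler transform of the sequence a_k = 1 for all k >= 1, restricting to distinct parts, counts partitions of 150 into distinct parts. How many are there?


Partitions of 150 into distinct parts can be computed via generating function.
Product (1+x)(1+x^2)(1+x^3)...
The coefficient of x^150 = 19406016

19406016


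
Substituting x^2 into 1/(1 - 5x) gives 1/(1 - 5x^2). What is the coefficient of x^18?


The coefficient of x^(2m) in 1/(1 - 5x^2) is 5^m.
With n = 18 = 2*9, the coefficient is 5^9 = 1953125.

1953125


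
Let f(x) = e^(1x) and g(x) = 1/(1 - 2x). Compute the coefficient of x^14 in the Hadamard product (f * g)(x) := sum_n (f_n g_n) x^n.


Expanding: f_k = 1^k/k! (from e^(1x)) and g_k = 2^k (from 1/(1 - 2x)). So the Hadamard coefficient (f * g)_k = 1^k 2^k / k! = (2)^k / k!.
For k = 14: 2^14/14! = 16384/87178291200 = 8/42567525.

8/42567525


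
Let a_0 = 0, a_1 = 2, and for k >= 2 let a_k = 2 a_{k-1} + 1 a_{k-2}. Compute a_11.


Iterating the recurrence forward:
a_0 = 0
a_1 = 2
a_2 = 2*2 + 1*0 = 4
a_3 = 2*4 + 1*2 = 10
a_4 = 2*10 + 1*4 = 24
a_5 = 2*24 + 1*10 = 58
a_6 = 2*58 + 1*24 = 140
a_7 = 2*140 + 1*58 = 338
a_8 = 2*338 + 1*140 = 816
a_9 = 2*816 + 1*338 = 1970
a_10 = 2*1970 + 1*816 = 4756
a_11 = 2*4756 + 1*1970 = 11482
So a_11 = 11482.

11482


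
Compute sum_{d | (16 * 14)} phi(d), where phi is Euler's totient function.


First, 16 * 14 = 224. One classical identity is sum_{d | n} phi(d) = n (each k in [1, n] has a unique gcd with n, and among the k's with gcd(k, n) = n/d there are phi(d) of them). So the sum equals 224. We also verify directly:
Divisors of 224: 1, 2, 4, 7, 8, 14, 16, 28, 32, 56, 112, 224.
phi values: 1, 1, 2, 6, 4, 6, 8, 12, 16, 24, 48, 96.
Sum = 224.

224


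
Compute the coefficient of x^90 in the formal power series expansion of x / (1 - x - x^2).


Let f(x) = sum_{k>=0} a_k x^k. Multiplying f(x) * (1 - x - x^2) = x and matching coefficients gives a_0 = 0, a_1 = 1, and a_k = a_{k-1} + a_{k-2} for k >= 2. These are the Fibonacci numbers F_k.
Iterating from F_0 = 0, F_1 = 1:
F_0=0, F_1=1, F_2=1, F_3=2, F_4=3, F_5=5, F_6=8, F_7=13, F_8=21, F_9=34, ...
F_90 = 2880067194370816120.

2880067194370816120


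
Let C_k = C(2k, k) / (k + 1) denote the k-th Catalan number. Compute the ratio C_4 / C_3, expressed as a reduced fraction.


Using C_k = (2k)! / (k! (k+1)!), the ratio C_{k+1}/C_k simplifies to
C_{k+1}/C_k = [(2k+2)! / ((k+1)! (k+2)!)] * [k! (k+1)! / (2k)!]
 = (2k+2)(2k+1) / ((k+1)(k+2)) = 2(2k+1) / (k+2).
For k = 3: 2(2*3 + 1) / (3 + 2) = 14/5 = 14/5.

14/5


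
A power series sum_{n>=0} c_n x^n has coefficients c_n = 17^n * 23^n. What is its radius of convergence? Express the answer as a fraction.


By the root test (Cauchy-Hadamard), the radius is R = 1 / limsup_n |c_n|^(1/n).
Here |c_n|^(1/n) = (17^n * 23^n)^(1/n) = 17 * 23 = 391 for all n.
So R = 1/391 = 1/391.

1/391


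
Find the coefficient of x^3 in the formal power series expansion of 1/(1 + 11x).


Write 1/(1 + c x) = 1/(1 - (-c) x) and apply the geometric-series identity
1/(1 - y) = sum_{k>=0} y^k to get 1/(1 + c x) = sum_{k>=0} (-c)^k x^k.
So the coefficient of x^k is (-c)^k = (-1)^k * c^k.
Here c = 11 and k = 3:
(-11)^3 = -1 * 1331 = -1331

-1331


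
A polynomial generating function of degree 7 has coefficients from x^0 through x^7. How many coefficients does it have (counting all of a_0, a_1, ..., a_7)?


A polynomial of degree 7 takes the form a_0 + a_1 x + ... + a_7 x^7.
The number of coefficients is 7 + 1 = 8.

8


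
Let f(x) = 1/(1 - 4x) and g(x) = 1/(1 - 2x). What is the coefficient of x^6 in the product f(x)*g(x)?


The coefficient of x^n in f*g is the Cauchy product: sum_{k=0}^{n} a^k * b^(n-k).
With a=4, b=2, n=6:
sum_{k=0}^{6} 4^k * 2^(6-k)
= 8128

8128


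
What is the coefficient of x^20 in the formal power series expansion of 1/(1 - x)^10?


The negative binomial / multiset identity is
1/(1 - x)^r = sum_{k>=0} C(k + r - 1, r - 1) x^k.
Here r = 10 and k = 20, so the coefficient is
C(20 + 9, 9) = C(29, 9)
= 10015005

10015005


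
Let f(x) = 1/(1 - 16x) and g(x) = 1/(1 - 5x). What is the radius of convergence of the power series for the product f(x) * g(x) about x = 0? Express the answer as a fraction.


The radius of 1/(1 - 16x) is 1/16 (nearest singularity at x = 1/16), and the radius of 1/(1 - 5x) is 1/5.
The product f(x)*g(x) = 1/((1 - 16x)(1 - 5x)) has singularities at both 1/16 and 1/5, so its radius of convergence is the distance to the nearest one:
min(1/16, 1/5) = 1/16.

1/16


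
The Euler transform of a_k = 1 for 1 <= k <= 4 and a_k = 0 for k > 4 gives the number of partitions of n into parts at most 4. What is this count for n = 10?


Partitions of 10 into parts at most 4:
Using generating function (1-x)^(-1)(1-x^2)^(-1)...(1-x^4)^(-1),
the coefficient of x^10 = 23

23


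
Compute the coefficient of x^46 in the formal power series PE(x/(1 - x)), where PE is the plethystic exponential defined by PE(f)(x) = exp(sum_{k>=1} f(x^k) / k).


For f(x) = x/(1 - x) we have
sum_{k>=1} f(x^k) / k = sum_{k>=1} (1/k) * x^k / (1 - x^k) = sum_{k, m >= 1} x^(k m) / k,
which after exponentiating simplifies to
PE(x/(1 - x)) = prod_{k>=1} 1 / (1 - x^k).
This is the generating function for the partition function p(n), so the coefficient of x^46 is p(46).
Computing p(46) by dynamic programming over parts 1, 2, ..., 46: p(46) = 105558.

105558


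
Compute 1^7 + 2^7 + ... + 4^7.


This power sum has a closed form given by Faulhaber's formula
sum_{k=1}^{m} k^p = (1 / (p + 1)) * sum_{j=0}^{p} C(p + 1, j) B_j m^(p + 1 - j),
but for small m direct computation is fastest:
1 + 128 + 2187 + 16384 = 18700.

18700


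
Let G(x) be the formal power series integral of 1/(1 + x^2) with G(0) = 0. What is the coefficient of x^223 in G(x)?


1/(1 + x^2) = sum_{j>=0} (-1)^j x^(2j). Integrating termwise with G(0) = 0:
G(x) = sum_{j>=0} (-1)^j x^(2j+1) / (2j+1) = arctan(x).
Only odd powers are nonzero. For x^223 write 223 = 2*111 + 1, giving
(-1)^111 / 223 = -1/223 = -1/223.

-1/223


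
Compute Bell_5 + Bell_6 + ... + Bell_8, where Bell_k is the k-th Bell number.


Recall Bell_k counts set partitions of a k-set (with Bell_0 = 1 by convention).
Bell_5 through Bell_8: 52, 203, 877, 4140
Sum = 52 + 203 + 877 + 4140 = 5272.

5272


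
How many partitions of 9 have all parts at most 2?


Using the generating function (1-x)^(-1)(1-x^2)^(-1),
the coefficient of x^9 counts these restricted partitions.
Result = 5

5


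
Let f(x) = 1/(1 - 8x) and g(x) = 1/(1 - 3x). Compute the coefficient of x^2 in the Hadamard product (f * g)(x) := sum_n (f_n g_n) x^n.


f has coefficients f_k = 8^k and g has coefficients g_k = 3^k, so the Hadamard product has coefficient (f*g)_k = 8^k * 3^k = 24^k.
For k = 2: 24^2 = 576.

576


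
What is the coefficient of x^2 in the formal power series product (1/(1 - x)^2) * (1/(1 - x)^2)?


Combine the factors: (1/(1 - x)^2) * (1/(1 - x)^2) = 1/(1 - x)^4.
Then use 1/(1 - x)^r = sum_{k>=0} C(k + r - 1, r - 1) x^k with r = 4 and k = 2:
C(5, 3) = 10.

10


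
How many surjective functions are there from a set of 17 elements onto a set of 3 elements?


By inclusion-exclusion on which target elements are missed, the number of surjections from an n-set onto a k-set is
surj(n, k) = sum_{j=0}^{k} (-1)^j C(k, j) (k - j)^n.
Equivalently surj(n, k) = k! * S(n, k), where S(n, k) is the Stirling number of the second kind.
For n = 17, k = 3:
S(17, 3) = 21457825, so
surj = 3! * 21457825 = 6 * 21457825 = 128746950.

128746950


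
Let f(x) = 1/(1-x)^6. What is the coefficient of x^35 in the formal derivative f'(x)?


Differentiate: d/dx [ 1/(1-x)^r ] = r / (1-x)^(r+1).
Here r = 6, so f'(x) = 6 / (1-x)^7.
The expansion of 1/(1-x)^(r+1) has coefficient of x^n equal to C(n+r, r).
So the coefficient of x^35 in f'(x) is
6 * C(41, 6) = 6 * 4496388 = 26978328

26978328


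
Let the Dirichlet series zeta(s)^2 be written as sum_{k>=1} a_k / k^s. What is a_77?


The Dirichlet convolution of the constant function 1 with itself gives (1 * 1)(k) = sum_{d | k} 1 = d(k), the number of positive divisors of k.
Since zeta(s) = sum_{k>=1} 1/k^s, we have zeta(s)^2 = sum_{k>=1} d(k)/k^s, so a_k = d(k).
For k = 77: the divisors are 1, 7, 11, 77.
Count = 4.

4


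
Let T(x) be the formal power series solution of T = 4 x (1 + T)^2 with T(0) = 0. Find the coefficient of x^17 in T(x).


Apply the Lagrange inversion formula: if T = 4 x * phi(T) with phi(t) = (1 + t)^2, then [x^n] T = 4^n * (1/n) [t^(n-1)] phi(t)^n = 4^n * (1/n) [t^(n-1)] (1 + t)^(2n) = 4^n * (1/n) C(2n, n-1).
Using the identity C(2n, n-1) = C(2n, n) * n / (n+1), the unscaled factor equals C(2n, n) / (n+1) = C_n, the n-th Catalan number.
For n = 17: C_17 = C(34, 17) / 18 = 2333606220/18 = 129644790.
With the 4^17 = 17179869184 factor, the coefficient is 17179869184 * 129644790 = 2227280532587151360.

2227280532587151360


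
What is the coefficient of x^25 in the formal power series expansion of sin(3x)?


The Maclaurin series is sin(t) = sum_{k>=0} (-1)^k t^(2k+1) / (2k+1)!, so substituting t = 3x, only odd powers of x are nonzero, with coefficient of x^(2k+1) equal to (-1)^k 3^(2k+1) / (2k+1)!.
Write 25 = 2*12 + 1, giving the coefficient (-1)^12 * 3^25 / 25! = 847288609443/15511210043330985984000000 = 14348907/262683704098816000000.

14348907/262683704098816000000


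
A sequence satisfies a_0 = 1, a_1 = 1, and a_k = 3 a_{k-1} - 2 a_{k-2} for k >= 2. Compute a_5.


The characteristic equation is t^2 - 3 t + 2 = 0, with roots r_1 = 2 and r_2 = 1 (so c_1 = r_1 + r_2, c_2 = -r_1 r_2 as required).
One can use the closed form a_n = A r_1^n + B r_2^n, but direct iteration is more reliable:
a_0 = 1, a_1 = 1, a_2 = 1, a_3 = 1, a_4 = 1, a_5 = 1.
So a_5 = 1.

1


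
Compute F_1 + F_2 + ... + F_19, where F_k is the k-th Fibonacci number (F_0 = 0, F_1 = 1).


Use the identity sum_{k=0}^{N} F_k = F_{N+2} - 1 (which follows from F_{k+2} - F_{k+1} = F_k). Then
sum_{k=1}^{19} F_k = (F_{21} - 1) - (F_{2} - 1) = F_{21} - F_{2}.
Computing: F_{21} = 10946, F_{2} = 1, so
Sum = 10946 - 1 = 10945.

10945


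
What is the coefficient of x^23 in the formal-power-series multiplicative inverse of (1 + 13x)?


The inverse is 1/(1 + 13x). Apply the geometric identity 1/(1 - y) = sum_{k>=0} y^k with y = -13x:
1/(1 + 13x) = sum_{k>=0} (-13)^k x^k.
So the coefficient of x^23 is (-13)^23 = -41753905413413116367045797.

-41753905413413116367045797


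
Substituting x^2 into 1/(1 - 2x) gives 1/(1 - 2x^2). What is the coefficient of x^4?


The coefficient of x^(2m) in 1/(1 - 2x^2) is 2^m.
With n = 4 = 2*2, the coefficient is 2^2 = 4.

4


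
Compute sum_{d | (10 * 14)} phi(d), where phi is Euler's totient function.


First, 10 * 14 = 140. One classical identity is sum_{d | n} phi(d) = n (each k in [1, n] has a unique gcd with n, and among the k's with gcd(k, n) = n/d there are phi(d) of them). So the sum equals 140. We also verify directly:
Divisors of 140: 1, 2, 4, 5, 7, 10, 14, 20, 28, 35, 70, 140.
phi values: 1, 1, 2, 4, 6, 4, 6, 8, 12, 24, 24, 48.
Sum = 140.

140


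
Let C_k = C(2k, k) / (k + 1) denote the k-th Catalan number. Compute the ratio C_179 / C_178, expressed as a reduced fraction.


Using C_k = (2k)! / (k! (k+1)!), the ratio C_{k+1}/C_k simplifies to
C_{k+1}/C_k = [(2k+2)! / ((k+1)! (k+2)!)] * [k! (k+1)! / (2k)!]
 = (2k+2)(2k+1) / ((k+1)(k+2)) = 2(2k+1) / (k+2).
For k = 178: 2(2*178 + 1) / (178 + 2) = 714/180 = 119/30.

119/30


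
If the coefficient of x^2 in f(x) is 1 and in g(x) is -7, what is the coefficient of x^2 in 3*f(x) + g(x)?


Scalar multiplication scales coefficients: 3 * 1 = 3.
Then add the g coefficient: 3 + -7
= -4

-4


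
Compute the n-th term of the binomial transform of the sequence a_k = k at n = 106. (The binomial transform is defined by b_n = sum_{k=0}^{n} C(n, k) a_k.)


With a_k = k, b_n = sum_{k=0}^{n} C(n, k) k. Using k * C(n, k) = n * C(n-1, k-1) gives b_n = n * sum_{k>=1} C(n-1, k-1) = n * 2^(n-1).
For n = 106: 106 * 2^105 = 106 * 40564819207303340847894502572032 = 4299870835974154129876817272635392.

4299870835974154129876817272635392


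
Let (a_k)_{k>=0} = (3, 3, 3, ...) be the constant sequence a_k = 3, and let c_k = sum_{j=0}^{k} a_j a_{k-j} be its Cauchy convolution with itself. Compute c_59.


Since a_j = 3 for all j >= 0, the convolution sum becomes
c_k = sum_{j=0}^{k} 3 * 3 = 9 * (k + 1).
Equivalently, the generating function of (a_k) is 3/(1 - x) and its square is 9/(1 - x)^2 = sum_{k>=0} 9(k + 1) x^k.
For k = 59: 9 * 60 = 540.

540


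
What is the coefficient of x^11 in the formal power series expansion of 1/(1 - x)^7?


The expansion 1/(1 - x)^r = sum_{k>=0} C(k + r - 1, r - 1) x^k follows from the multiset / negative-binomial theorem (or from repeated differentiation of the geometric series).
For r = 7 and k = 11:
C(17, 6) = 355687428096000 / (720 * 39916800) = 12376.

12376


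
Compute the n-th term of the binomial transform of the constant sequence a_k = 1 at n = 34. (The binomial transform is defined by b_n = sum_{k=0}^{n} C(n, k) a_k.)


With a_k = 1 for all k, b_n = sum_{k=0}^{n} C(n, k) = 2^n by the binomial theorem.
For n = 34: 2^34 = 17179869184.

17179869184


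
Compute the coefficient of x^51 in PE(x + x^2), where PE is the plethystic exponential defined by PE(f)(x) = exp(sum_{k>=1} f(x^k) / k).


With f(x) = x + x^2, the exponent is sum_{k>=1} (x^k + x^(2k)) / k = -ln(1 - x) - ln(1 - x^2). Exponentiating:
PE(x + x^2) = 1 / ((1 - x)(1 - x^2)).
This is the generating function for partitions of n into parts of size 1 or 2. The number of 2's can be any j in 0..25, and the rest are 1's, so
[x^51] = floor(51/2) + 1 = 26.

26


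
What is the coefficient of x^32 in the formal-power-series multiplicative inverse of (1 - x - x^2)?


Let the inverse be f(x) = sum_{k>=0} a_k x^k. From f(x) * (1 - x - x^2) = 1 and matching coefficients:
 x^0: a_0 = 1.
 x^1: a_1 - a_0 = 0, so a_1 = 1.
 x^k (k >= 2): a_k - a_{k-1} - a_{k-2} = 0, i.e. a_k = a_{k-1} + a_{k-2}.
This is the Fibonacci-type recurrence shifted so that a_0 = a_1 = 1.
Iterating: a_0=1, a_1=1, a_2=2, a_3=3, a_4=5, a_5=8, a_6=13, a_7=21, a_8=34, a_9=55, ...
a_32 = 3524578.

3524578


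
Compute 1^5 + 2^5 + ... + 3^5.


This power sum has a closed form given by Faulhaber's formula
sum_{k=1}^{m} k^p = (1 / (p + 1)) * sum_{j=0}^{p} C(p + 1, j) B_j m^(p + 1 - j),
but for small m direct computation is fastest:
1 + 32 + 243 = 276.

276


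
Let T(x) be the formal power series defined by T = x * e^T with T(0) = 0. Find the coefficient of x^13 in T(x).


Apply the Lagrange inversion formula: if T = x * phi(T) with phi(t) = e^t, then
[x^n] T = (1/n) [t^(n-1)] phi(t)^n = (1/n) [t^(n-1)] e^(n t) = (1/n) * n^(n-1) / (n-1)! = n^(n-1) / n!.
When c = 1 this is the Cayley count of rooted labeled trees on n vertices, divided by n!.
For n = 13: 13^12 / 13! = 23298085122481/6227020800 = 1792160394037/479001600.

1792160394037/479001600


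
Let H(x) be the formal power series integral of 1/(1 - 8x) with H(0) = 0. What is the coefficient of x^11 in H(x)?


1/(1 - 8x) = sum_{k>=0} 8^k x^k. Integrating termwise with H(0) = 0:
H(x) = sum_{k>=0} 8^k x^(k+1) / (k+1) = sum_{m>=1} 8^(m-1) x^m / m.
For m = 11: 8^10/11 = 1073741824/11 = 1073741824/11.

1073741824/11


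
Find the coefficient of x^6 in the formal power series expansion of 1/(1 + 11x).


Write 1/(1 + c x) = 1/(1 - (-c) x) and apply the geometric-series identity
1/(1 - y) = sum_{k>=0} y^k to get 1/(1 + c x) = sum_{k>=0} (-c)^k x^k.
So the coefficient of x^k is (-c)^k = (-1)^k * c^k.
Here c = 11 and k = 6:
(-11)^6 = 1 * 1771561 = 1771561

1771561


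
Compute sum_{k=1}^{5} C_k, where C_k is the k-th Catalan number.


C_1 through C_5: 1, 2, 5, 14, 42
Sum = 1 + 2 + 5 + 14 + 42
= 64

64


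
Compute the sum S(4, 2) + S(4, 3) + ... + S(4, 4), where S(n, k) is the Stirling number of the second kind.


By definition, S(n, k) counts partitions of an n-set into exactly k nonempty blocks.
Computing row n = 4 for k = 2..4:
S(4, k): 7, 6, 1
Sum = 14.

14


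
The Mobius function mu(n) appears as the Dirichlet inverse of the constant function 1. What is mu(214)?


214 = 2 * 107 (all distinct primes).
mu(214) = (-1)^2 = 1

1


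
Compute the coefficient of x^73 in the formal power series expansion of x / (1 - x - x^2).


Let f(x) = sum_{k>=0} a_k x^k. Multiplying f(x) * (1 - x - x^2) = x and matching coefficients gives a_0 = 0, a_1 = 1, and a_k = a_{k-1} + a_{k-2} for k >= 2. These are the Fibonacci numbers F_k.
Iterating from F_0 = 0, F_1 = 1:
F_0=0, F_1=1, F_2=1, F_3=2, F_4=3, F_5=5, F_6=8, F_7=13, F_8=21, F_9=34, ...
F_73 = 806515533049393.

806515533049393


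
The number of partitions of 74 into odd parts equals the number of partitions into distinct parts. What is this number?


Computing partitions of 74 into odd parts (1, 3, 5, ...):
Using the generating function prod_{k>=0} 1/(1-x^(2k+1)),
the count is 44046

44046


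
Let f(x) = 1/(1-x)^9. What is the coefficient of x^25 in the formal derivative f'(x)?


Differentiate: d/dx [ 1/(1-x)^r ] = r / (1-x)^(r+1).
Here r = 9, so f'(x) = 9 / (1-x)^10.
The expansion of 1/(1-x)^(r+1) has coefficient of x^n equal to C(n+r, r).
So the coefficient of x^25 in f'(x) is
9 * C(34, 9) = 9 * 52451256 = 472061304

472061304


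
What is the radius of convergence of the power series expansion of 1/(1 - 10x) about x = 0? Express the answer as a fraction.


Expanding 1/(1 - 10x) = sum_{k>=0} 10^k x^k, the series converges when |10x| < 1, i.e., |x| < 1/10.
So the radius of convergence is 1/10 = 1/10.

1/10


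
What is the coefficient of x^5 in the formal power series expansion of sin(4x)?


The Maclaurin series is sin(t) = sum_{k>=0} (-1)^k t^(2k+1) / (2k+1)!, so substituting t = 4x, only odd powers of x are nonzero, with coefficient of x^(2k+1) equal to (-1)^k 4^(2k+1) / (2k+1)!.
Write 5 = 2*2 + 1, giving the coefficient (-1)^2 * 4^5 / 5! = 1024/120 = 128/15.

128/15


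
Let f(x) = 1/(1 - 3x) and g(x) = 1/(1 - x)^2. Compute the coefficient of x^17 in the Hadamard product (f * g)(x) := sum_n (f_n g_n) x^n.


f has coefficients f_k = 3^k. For g = 1/(1 - x)^2 the coefficient is g_k = C(k + 1, 1) = k + 1. The Hadamard coefficient is (f * g)_k = 3^k * (k + 1).
For k = 17: 3^17 * 18 = 129140163 * 18 = 2324522934.

2324522934


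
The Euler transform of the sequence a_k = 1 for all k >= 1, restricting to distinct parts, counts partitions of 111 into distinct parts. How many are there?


Partitions of 111 into distinct parts can be computed via generating function.
Product (1+x)(1+x^2)(1+x^3)...
The coefficient of x^111 = 1087744

1087744


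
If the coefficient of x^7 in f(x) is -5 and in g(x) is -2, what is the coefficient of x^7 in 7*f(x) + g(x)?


Scalar multiplication scales coefficients: 7 * -5 = -35.
Then add the g coefficient: -35 + -2
= -37

-37


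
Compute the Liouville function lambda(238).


The Liouville function is lambda(k) = (-1)^Omega(k), where Omega(k) counts the prime factors of k with multiplicity.
Factoring: 238 = 2 * 7 * 17, so Omega(238) = 3.
lambda(238) = (-1)^3 = -1.

-1


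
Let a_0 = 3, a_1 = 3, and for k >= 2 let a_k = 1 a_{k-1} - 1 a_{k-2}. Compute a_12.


Iterating the recurrence forward:
a_0 = 3
a_1 = 3
a_2 = 1*3 - 1*3 = 0
a_3 = 1*0 - 1*3 = -3
a_4 = 1*-3 - 1*0 = -3
a_5 = 1*-3 - 1*-3 = 0
a_6 = 1*0 - 1*-3 = 3
a_7 = 1*3 - 1*0 = 3
a_8 = 1*3 - 1*3 = 0
a_9 = 1*0 - 1*3 = -3
a_10 = 1*-3 - 1*0 = -3
a_11 = 1*-3 - 1*-3 = 0
a_12 = 1*0 - 1*-3 = 3
So a_12 = 3.

3


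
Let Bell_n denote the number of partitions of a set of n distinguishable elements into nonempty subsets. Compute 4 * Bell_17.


Bell_17 can be computed from the Bell triangle or from Dobinski's identity Bell_n = (1/e) * sum_{k>=0} k^n / k!.
Computing Bell_17 = 82864869804.
Then 4 * 82864869804 = 331459479216.

331459479216


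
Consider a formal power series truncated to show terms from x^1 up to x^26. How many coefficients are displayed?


From x^1 to x^26 inclusive, the count is 26 - 1 + 1 = 26.

26


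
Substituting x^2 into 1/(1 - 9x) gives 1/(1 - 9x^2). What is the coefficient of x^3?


Since 1/(1 - 9x^2) only has even powers of x,
the coefficient of x^3 (odd) is 0.

0


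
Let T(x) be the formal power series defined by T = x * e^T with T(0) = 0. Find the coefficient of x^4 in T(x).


Apply the Lagrange inversion formula: if T = x * phi(T) with phi(t) = e^t, then
[x^n] T = (1/n) [t^(n-1)] phi(t)^n = (1/n) [t^(n-1)] e^(n t) = (1/n) * n^(n-1) / (n-1)! = n^(n-1) / n!.
When c = 1 this is the Cayley count of rooted labeled trees on n vertices, divided by n!.
For n = 4: 4^3 / 4! = 64/24 = 8/3.

8/3


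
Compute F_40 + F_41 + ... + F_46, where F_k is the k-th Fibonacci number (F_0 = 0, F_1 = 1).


Use the identity sum_{k=0}^{N} F_k = F_{N+2} - 1 (which follows from F_{k+2} - F_{k+1} = F_k). Then
sum_{k=40}^{46} F_k = (F_{48} - 1) - (F_{41} - 1) = F_{48} - F_{41}.
Computing: F_{48} = 4807526976, F_{41} = 165580141, so
Sum = 4807526976 - 165580141 = 4641946835.

4641946835


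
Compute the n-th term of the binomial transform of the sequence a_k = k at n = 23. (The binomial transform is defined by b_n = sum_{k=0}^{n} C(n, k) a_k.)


With a_k = k, b_n = sum_{k=0}^{n} C(n, k) k. Using k * C(n, k) = n * C(n-1, k-1) gives b_n = n * sum_{k>=1} C(n-1, k-1) = n * 2^(n-1).
For n = 23: 23 * 2^22 = 23 * 4194304 = 96468992.

96468992


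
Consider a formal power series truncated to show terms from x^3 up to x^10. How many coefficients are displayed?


From x^3 to x^10 inclusive, the count is 10 - 3 + 1 = 8.

8


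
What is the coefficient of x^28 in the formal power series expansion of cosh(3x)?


The Maclaurin series is cosh(t) = sum_{m>=0} t^(2m) / (2m)!, so substituting t = 3x, only even powers of x are nonzero, with coefficient of x^(2m) equal to 3^(2m) / (2m)!.
For x^28 the coefficient is 3^28/28! = 22876792454961/304888344611713860501504000000 = 14348907/191233736583938048000000.

14348907/191233736583938048000000


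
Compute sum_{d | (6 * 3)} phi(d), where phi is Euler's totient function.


First, 6 * 3 = 18. One classical identity is sum_{d | n} phi(d) = n (each k in [1, n] has a unique gcd with n, and among the k's with gcd(k, n) = n/d there are phi(d) of them). So the sum equals 18. We also verify directly:
Divisors of 18: 1, 2, 3, 6, 9, 18.
phi values: 1, 1, 2, 2, 6, 6.
Sum = 18.

18


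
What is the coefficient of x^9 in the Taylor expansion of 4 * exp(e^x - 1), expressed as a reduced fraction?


exp(e^x - 1) = sum_{k>=0} Bell_k x^k / k!, where Bell_k is the k-th Bell number.
So the coefficient of x^9 is 4 * Bell_9 / 9!.
Computing: Bell_9 = 21147 and 9! = 362880, giving
4 * 21147/362880 = 1007/4320.

1007/4320


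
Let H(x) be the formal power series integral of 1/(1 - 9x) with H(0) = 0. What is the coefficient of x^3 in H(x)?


1/(1 - 9x) = sum_{k>=0} 9^k x^k. Integrating termwise with H(0) = 0:
H(x) = sum_{k>=0} 9^k x^(k+1) / (k+1) = sum_{m>=1} 9^(m-1) x^m / m.
For m = 3: 9^2/3 = 81/3 = 27.

27


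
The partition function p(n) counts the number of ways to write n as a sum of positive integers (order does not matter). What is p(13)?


Using the generating function prod_{k>=1} 1/(1-x^k), we compute p(13).
By dynamic programming over parts 1 through 13:
p(13) = 101

101


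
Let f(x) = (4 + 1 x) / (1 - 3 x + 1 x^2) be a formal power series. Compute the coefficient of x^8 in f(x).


Write f(x) = sum_{k>=0} a_k x^k. Multiplying both sides by 1 - 3 x + 1 x^2 gives
(1 - 3 x + 1 x^2) sum_{k>=0} a_k x^k = 4 + 1 x.
Matching coefficients:
 x^0: a_0 = 4
 x^1: a_1 - 3 a_0 = 1  =>  a_1 = 3*4 + 1 = 13
 x^k (k >= 2): a_k = 3 a_{k-1} - 1 a_{k-2}.
Iterating: a_2 = 35, a_3 = 92, a_4 = 241, a_5 = 631, a_6 = 1652, a_7 = 4325, a_8 = 11323.
So the coefficient of x^8 is 11323.

11323


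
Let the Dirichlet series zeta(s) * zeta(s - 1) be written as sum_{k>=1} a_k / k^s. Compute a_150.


Convolution gives a_k = sum_{d | k} d * 1 = sum_{d | k} d = sigma(k), the sum of positive divisors of k.
For k = 150, the divisors are 1, 2, 3, 5, 6, 10, 15, 25, 30, 50, 75, 150, so
sigma(150) = 1 + 2 + 3 + 5 + 6 + 10 + 15 + 25 + 30 + 50 + 75 + 150 = 372.

372


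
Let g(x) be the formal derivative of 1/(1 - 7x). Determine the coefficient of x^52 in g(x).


Differentiate termwise: d/dx sum_{k>=0} 7^k x^k = sum_{k>=1} k 7^k x^(k-1) = sum_{j>=0} (j+1) 7^(j+1) x^j.
Equivalently, d/dx [1/(1 - 7x)] = 7/(1 - 7x)^2.
For j = 52: 53 * 7^53 = 53 * 616873509628062366290756156815389726793178407 = 32694296010287305413410076311215655520038455571.

32694296010287305413410076311215655520038455571
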